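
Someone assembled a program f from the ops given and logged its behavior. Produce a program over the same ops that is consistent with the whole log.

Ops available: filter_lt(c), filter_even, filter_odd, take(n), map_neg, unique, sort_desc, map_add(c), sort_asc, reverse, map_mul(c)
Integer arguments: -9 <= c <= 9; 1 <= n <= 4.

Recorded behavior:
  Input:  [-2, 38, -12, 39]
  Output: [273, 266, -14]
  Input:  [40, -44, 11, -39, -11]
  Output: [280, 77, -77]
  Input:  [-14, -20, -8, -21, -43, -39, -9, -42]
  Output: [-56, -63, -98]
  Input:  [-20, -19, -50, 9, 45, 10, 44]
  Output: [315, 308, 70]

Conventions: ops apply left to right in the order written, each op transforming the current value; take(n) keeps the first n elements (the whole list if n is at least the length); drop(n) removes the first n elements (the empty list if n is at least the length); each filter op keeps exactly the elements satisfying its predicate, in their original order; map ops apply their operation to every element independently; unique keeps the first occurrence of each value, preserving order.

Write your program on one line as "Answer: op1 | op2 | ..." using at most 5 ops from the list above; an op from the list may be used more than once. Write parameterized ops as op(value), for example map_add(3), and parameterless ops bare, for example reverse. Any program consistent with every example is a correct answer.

reverse | map_mul(7) | sort_desc | take(3)

Check, running the answer program on each example:
  [-2, 38, -12, 39] -> [39, -12, 38, -2] -> [273, -84, 266, -14] -> [273, 266, -14, -84] -> [273, 266, -14]
  [40, -44, 11, -39, -11] -> [-11, -39, 11, -44, 40] -> [-77, -273, 77, -308, 280] -> [280, 77, -77, -273, -308] -> [280, 77, -77]
  [-14, -20, -8, -21, -43, -39, -9, -42] -> [-42, -9, -39, -43, -21, -8, -20, -14] -> [-294, -63, -273, -301, -147, -56, -140, -98] -> [-56, -63, -98, -140, -147, -273, -294, -301] -> [-56, -63, -98]
  [-20, -19, -50, 9, 45, 10, 44] -> [44, 10, 45, 9, -50, -19, -20] -> [308, 70, 315, 63, -350, -133, -140] -> [315, 308, 70, 63, -133, -140, -350] -> [315, 308, 70]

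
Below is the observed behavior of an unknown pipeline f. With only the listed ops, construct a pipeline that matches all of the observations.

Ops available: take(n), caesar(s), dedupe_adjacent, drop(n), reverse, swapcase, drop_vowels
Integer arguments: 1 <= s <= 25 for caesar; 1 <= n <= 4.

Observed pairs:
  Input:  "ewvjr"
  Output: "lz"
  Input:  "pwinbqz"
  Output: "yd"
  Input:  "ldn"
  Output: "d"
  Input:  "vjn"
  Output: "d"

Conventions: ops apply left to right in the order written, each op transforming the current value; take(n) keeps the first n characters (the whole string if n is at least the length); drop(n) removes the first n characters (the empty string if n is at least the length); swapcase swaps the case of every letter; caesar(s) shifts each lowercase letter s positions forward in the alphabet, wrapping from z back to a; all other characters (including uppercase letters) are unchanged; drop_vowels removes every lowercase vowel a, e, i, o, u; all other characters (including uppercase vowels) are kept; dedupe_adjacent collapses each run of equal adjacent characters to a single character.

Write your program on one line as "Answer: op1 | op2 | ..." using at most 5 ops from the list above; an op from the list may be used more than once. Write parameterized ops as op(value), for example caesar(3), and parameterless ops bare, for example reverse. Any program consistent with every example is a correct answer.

drop(2) | caesar(9) | caesar(7) | take(2)

Check, running the answer program on each example:
  "ewvjr" -> "vjr" -> "esa" -> "lzh" -> "lz"
  "pwinbqz" -> "inbqz" -> "rwkzi" -> "ydrgp" -> "yd"
  "ldn" -> "n" -> "w" -> "d" -> "d"
  "vjn" -> "n" -> "w" -> "d" -> "d"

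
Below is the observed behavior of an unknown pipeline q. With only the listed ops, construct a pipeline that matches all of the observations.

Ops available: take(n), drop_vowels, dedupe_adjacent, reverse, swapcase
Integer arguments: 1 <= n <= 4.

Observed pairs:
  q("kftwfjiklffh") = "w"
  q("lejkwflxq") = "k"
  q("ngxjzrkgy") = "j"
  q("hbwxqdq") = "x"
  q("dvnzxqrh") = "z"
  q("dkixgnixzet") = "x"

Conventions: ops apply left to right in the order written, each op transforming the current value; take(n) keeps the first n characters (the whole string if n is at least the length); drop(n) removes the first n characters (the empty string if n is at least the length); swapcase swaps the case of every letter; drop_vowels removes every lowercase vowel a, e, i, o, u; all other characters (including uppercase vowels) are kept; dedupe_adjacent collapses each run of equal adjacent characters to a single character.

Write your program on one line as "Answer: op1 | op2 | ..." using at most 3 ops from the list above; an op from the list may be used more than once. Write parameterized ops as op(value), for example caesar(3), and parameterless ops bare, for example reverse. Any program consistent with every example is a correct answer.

take(4) | reverse | take(1)

Check, running the answer program on each example:
  "kftwfjiklffh" -> "kftw" -> "wtfk" -> "w"
  "lejkwflxq" -> "lejk" -> "kjel" -> "k"
  "ngxjzrkgy" -> "ngxj" -> "jxgn" -> "j"
  "hbwxqdq" -> "hbwx" -> "xwbh" -> "x"
  "dvnzxqrh" -> "dvnz" -> "znvd" -> "z"
  "dkixgnixzet" -> "dkix" -> "xikd" -> "x"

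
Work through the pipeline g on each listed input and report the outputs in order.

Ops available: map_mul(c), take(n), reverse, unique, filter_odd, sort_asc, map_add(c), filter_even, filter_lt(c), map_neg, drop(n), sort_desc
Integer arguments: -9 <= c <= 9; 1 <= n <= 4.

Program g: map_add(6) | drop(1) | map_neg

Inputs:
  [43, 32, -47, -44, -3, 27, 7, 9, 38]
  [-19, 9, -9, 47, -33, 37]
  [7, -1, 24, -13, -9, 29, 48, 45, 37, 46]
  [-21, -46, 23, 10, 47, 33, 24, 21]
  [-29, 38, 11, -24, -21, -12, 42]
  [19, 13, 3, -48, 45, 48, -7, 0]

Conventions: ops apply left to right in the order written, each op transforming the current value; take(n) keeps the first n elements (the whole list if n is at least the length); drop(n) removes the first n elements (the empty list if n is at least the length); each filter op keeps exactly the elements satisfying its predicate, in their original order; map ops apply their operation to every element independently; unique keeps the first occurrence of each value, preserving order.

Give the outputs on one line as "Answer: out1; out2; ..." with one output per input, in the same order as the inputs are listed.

Execution, op by op:
  [43, 32, -47, -44, -3, 27, 7, 9, 38] -> [49, 38, -41, -38, 3, 33, 13, 15, 44] -> [38, -41, -38, 3, 33, 13, 15, 44] -> [-38, 41, 38, -3, -33, -13, -15, -44]
  [-19, 9, -9, 47, -33, 37] -> [-13, 15, -3, 53, -27, 43] -> [15, -3, 53, -27, 43] -> [-15, 3, -53, 27, -43]
  [7, -1, 24, -13, -9, 29, 48, 45, 37, 46] -> [13, 5, 30, -7, -3, 35, 54, 51, 43, 52] -> [5, 30, -7, -3, 35, 54, 51, 43, 52] -> [-5, -30, 7, 3, -35, -54, -51, -43, -52]
  [-21, -46, 23, 10, 47, 33, 24, 21] -> [-15, -40, 29, 16, 53, 39, 30, 27] -> [-40, 29, 16, 53, 39, 30, 27] -> [40, -29, -16, -53, -39, -30, -27]
  [-29, 38, 11, -24, -21, -12, 42] -> [-23, 44, 17, -18, -15, -6, 48] -> [44, 17, -18, -15, -6, 48] -> [-44, -17, 18, 15, 6, -48]
  [19, 13, 3, -48, 45, 48, -7, 0] -> [25, 19, 9, -42, 51, 54, -1, 6] -> [19, 9, -42, 51, 54, -1, 6] -> [-19, -9, 42, -51, -54, 1, -6]

[-38, 41, 38, -3, -33, -13, -15, -44]; [-15, 3, -53, 27, -43]; [-5, -30, 7, 3, -35, -54, -51, -43, -52]; [40, -29, -16, -53, -39, -30, -27]; [-44, -17, 18, 15, 6, -48]; [-19, -9, 42, -51, -54, 1, -6]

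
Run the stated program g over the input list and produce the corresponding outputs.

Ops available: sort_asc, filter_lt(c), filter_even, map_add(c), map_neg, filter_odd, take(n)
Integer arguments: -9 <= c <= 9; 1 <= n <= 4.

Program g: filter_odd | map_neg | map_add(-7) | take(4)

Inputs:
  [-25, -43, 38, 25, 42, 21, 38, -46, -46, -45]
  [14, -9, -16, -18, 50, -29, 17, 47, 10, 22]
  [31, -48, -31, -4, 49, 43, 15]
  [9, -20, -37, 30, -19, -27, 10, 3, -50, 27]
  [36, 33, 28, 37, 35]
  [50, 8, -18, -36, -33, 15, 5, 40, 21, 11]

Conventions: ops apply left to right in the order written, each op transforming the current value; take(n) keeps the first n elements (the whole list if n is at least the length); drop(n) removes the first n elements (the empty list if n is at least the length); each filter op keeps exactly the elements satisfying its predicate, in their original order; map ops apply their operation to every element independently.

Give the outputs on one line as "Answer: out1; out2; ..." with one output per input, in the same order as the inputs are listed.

Execution, op by op:
  [-25, -43, 38, 25, 42, 21, 38, -46, -46, -45] -> [-25, -43, 25, 21, -45] -> [25, 43, -25, -21, 45] -> [18, 36, -32, -28, 38] -> [18, 36, -32, -28]
  [14, -9, -16, -18, 50, -29, 17, 47, 10, 22] -> [-9, -29, 17, 47] -> [9, 29, -17, -47] -> [2, 22, -24, -54] -> [2, 22, -24, -54]
  [31, -48, -31, -4, 49, 43, 15] -> [31, -31, 49, 43, 15] -> [-31, 31, -49, -43, -15] -> [-38, 24, -56, -50, -22] -> [-38, 24, -56, -50]
  [9, -20, -37, 30, -19, -27, 10, 3, -50, 27] -> [9, -37, -19, -27, 3, 27] -> [-9, 37, 19, 27, -3, -27] -> [-16, 30, 12, 20, -10, -34] -> [-16, 30, 12, 20]
  [36, 33, 28, 37, 35] -> [33, 37, 35] -> [-33, -37, -35] -> [-40, -44, -42] -> [-40, -44, -42]
  [50, 8, -18, -36, -33, 15, 5, 40, 21, 11] -> [-33, 15, 5, 21, 11] -> [33, -15, -5, -21, -11] -> [26, -22, -12, -28, -18] -> [26, -22, -12, -28]

[18, 36, -32, -28]; [2, 22, -24, -54]; [-38, 24, -56, -50]; [-16, 30, 12, 20]; [-40, -44, -42]; [26, -22, -12, -28]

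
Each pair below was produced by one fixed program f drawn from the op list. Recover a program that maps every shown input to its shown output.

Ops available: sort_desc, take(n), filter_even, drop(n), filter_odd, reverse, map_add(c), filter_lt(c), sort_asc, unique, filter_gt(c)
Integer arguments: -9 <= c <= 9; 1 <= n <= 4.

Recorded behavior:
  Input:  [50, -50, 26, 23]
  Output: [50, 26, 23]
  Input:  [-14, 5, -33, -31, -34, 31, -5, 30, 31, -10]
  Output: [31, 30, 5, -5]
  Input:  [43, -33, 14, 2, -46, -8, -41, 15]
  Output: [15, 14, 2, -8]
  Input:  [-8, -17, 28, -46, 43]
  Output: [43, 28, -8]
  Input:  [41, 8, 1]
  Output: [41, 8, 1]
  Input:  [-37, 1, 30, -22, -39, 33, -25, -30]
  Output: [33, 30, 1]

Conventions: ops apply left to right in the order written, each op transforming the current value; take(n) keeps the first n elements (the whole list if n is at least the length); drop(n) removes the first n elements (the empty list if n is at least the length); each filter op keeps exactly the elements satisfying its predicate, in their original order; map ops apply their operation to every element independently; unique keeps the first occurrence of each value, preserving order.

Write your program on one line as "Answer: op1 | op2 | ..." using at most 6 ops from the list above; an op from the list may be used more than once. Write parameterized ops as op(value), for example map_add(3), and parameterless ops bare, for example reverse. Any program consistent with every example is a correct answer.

unique | sort_asc | filter_gt(-9) | take(4) | reverse

Check, running the answer program on each example:
  [50, -50, 26, 23] -> [50, -50, 26, 23] -> [-50, 23, 26, 50] -> [23, 26, 50] -> [23, 26, 50] -> [50, 26, 23]
  [-14, 5, -33, -31, -34, 31, -5, 30, 31, -10] -> [-14, 5, -33, -31, -34, 31, -5, 30, -10] -> [-34, -33, -31, -14, -10, -5, 5, 30, 31] -> [-5, 5, 30, 31] -> [-5, 5, 30, 31] -> [31, 30, 5, -5]
  [43, -33, 14, 2, -46, -8, -41, 15] -> [43, -33, 14, 2, -46, -8, -41, 15] -> [-46, -41, -33, -8, 2, 14, 15, 43] -> [-8, 2, 14, 15, 43] -> [-8, 2, 14, 15] -> [15, 14, 2, -8]
  [-8, -17, 28, -46, 43] -> [-8, -17, 28, -46, 43] -> [-46, -17, -8, 28, 43] -> [-8, 28, 43] -> [-8, 28, 43] -> [43, 28, -8]
  [41, 8, 1] -> [41, 8, 1] -> [1, 8, 41] -> [1, 8, 41] -> [1, 8, 41] -> [41, 8, 1]
  [-37, 1, 30, -22, -39, 33, -25, -30] -> [-37, 1, 30, -22, -39, 33, -25, -30] -> [-39, -37, -30, -25, -22, 1, 30, 33] -> [1, 30, 33] -> [1, 30, 33] -> [33, 30, 1]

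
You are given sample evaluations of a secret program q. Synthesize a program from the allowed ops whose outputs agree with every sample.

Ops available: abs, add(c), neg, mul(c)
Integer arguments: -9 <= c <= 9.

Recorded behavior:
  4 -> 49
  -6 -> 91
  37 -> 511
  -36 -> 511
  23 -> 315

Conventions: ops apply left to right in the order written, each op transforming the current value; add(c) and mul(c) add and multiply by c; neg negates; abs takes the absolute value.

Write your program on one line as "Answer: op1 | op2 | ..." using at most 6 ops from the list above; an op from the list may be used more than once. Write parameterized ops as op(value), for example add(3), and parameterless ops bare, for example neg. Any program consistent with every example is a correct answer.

mul(2) | mul(-7) | neg | add(-7) | neg | abs

Check, running the answer program on each example:
  4 -> 8 -> -56 -> 56 -> 49 -> -49 -> 49
  -6 -> -12 -> 84 -> -84 -> -91 -> 91 -> 91
  37 -> 74 -> -518 -> 518 -> 511 -> -511 -> 511
  -36 -> -72 -> 504 -> -504 -> -511 -> 511 -> 511
  23 -> 46 -> -322 -> 322 -> 315 -> -315 -> 315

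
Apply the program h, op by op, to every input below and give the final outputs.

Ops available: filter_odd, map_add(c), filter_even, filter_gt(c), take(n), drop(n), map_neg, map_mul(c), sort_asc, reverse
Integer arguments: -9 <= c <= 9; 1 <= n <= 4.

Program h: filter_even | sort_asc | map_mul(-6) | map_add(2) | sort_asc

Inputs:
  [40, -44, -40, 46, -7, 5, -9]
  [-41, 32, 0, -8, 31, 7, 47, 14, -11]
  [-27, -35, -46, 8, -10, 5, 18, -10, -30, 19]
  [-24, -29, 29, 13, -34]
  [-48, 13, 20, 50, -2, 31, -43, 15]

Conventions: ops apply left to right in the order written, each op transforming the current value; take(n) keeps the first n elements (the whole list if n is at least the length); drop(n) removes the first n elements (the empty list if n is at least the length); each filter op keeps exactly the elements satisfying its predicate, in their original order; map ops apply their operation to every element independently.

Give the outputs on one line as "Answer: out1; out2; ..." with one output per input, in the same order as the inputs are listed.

[-274, -238, 242, 266]; [-190, -82, 2, 50]; [-106, -46, 62, 62, 182, 278]; [146, 206]; [-298, -118, 14, 290]

Execution, op by op:
  [40, -44, -40, 46, -7, 5, -9] -> [40, -44, -40, 46] -> [-44, -40, 40, 46] -> [264, 240, -240, -276] -> [266, 242, -238, -274] -> [-274, -238, 242, 266]
  [-41, 32, 0, -8, 31, 7, 47, 14, -11] -> [32, 0, -8, 14] -> [-8, 0, 14, 32] -> [48, 0, -84, -192] -> [50, 2, -82, -190] -> [-190, -82, 2, 50]
  [-27, -35, -46, 8, -10, 5, 18, -10, -30, 19] -> [-46, 8, -10, 18, -10, -30] -> [-46, -30, -10, -10, 8, 18] -> [276, 180, 60, 60, -48, -108] -> [278, 182, 62, 62, -46, -106] -> [-106, -46, 62, 62, 182, 278]
  [-24, -29, 29, 13, -34] -> [-24, -34] -> [-34, -24] -> [204, 144] -> [206, 146] -> [146, 206]
  [-48, 13, 20, 50, -2, 31, -43, 15] -> [-48, 20, 50, -2] -> [-48, -2, 20, 50] -> [288, 12, -120, -300] -> [290, 14, -118, -298] -> [-298, -118, 14, 290]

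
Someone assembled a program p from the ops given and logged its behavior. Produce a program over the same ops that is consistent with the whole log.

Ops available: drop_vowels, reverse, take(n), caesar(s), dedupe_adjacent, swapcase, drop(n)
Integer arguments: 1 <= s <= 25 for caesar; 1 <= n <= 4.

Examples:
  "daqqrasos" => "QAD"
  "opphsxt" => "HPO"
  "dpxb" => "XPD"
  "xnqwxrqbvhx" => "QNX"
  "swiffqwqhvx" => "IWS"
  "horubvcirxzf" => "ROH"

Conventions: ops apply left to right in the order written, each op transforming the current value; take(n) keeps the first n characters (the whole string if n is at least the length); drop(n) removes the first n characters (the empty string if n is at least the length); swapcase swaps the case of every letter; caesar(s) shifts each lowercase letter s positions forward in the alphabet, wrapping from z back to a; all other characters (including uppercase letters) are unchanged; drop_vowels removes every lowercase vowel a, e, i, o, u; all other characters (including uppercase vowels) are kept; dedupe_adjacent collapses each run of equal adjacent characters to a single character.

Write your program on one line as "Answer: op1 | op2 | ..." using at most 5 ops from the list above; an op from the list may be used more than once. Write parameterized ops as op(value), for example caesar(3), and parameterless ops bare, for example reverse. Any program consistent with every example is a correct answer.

dedupe_adjacent | take(3) | reverse | swapcase

Check, running the answer program on each example:
  "daqqrasos" -> "daqrasos" -> "daq" -> "qad" -> "QAD"
  "opphsxt" -> "ophsxt" -> "oph" -> "hpo" -> "HPO"
  "dpxb" -> "dpxb" -> "dpx" -> "xpd" -> "XPD"
  "xnqwxrqbvhx" -> "xnqwxrqbvhx" -> "xnq" -> "qnx" -> "QNX"
  "swiffqwqhvx" -> "swifqwqhvx" -> "swi" -> "iws" -> "IWS"
  "horubvcirxzf" -> "horubvcirxzf" -> "hor" -> "roh" -> "ROH"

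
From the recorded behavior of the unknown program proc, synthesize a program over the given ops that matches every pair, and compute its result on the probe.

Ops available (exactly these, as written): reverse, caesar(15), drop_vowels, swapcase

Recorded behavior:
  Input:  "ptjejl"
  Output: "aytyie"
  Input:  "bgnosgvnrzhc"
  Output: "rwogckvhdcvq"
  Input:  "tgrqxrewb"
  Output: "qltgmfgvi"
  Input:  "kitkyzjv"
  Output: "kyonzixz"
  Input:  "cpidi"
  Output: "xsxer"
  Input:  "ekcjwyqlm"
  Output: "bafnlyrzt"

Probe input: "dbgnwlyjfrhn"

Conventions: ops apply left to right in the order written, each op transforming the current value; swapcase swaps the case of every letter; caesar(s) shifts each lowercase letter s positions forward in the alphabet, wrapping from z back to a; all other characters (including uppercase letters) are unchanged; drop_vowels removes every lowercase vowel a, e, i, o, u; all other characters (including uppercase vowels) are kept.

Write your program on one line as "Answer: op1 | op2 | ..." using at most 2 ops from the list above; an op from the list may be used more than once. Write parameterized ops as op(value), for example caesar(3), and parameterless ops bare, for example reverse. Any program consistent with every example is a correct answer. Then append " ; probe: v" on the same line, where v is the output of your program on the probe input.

caesar(15) | reverse ; probe: "cwguynalcvqs"

Check, running the answer program on each example:
  "ptjejl" -> "eiytya" -> "aytyie"
  "bgnosgvnrzhc" -> "qvcdhvkcgowr" -> "rwogckvhdcvq"
  "tgrqxrewb" -> "ivgfmgtlq" -> "qltgmfgvi"
  "kitkyzjv" -> "zxiznoyk" -> "kyonzixz"
  "cpidi" -> "rexsx" -> "xsxer"
  "ekcjwyqlm" -> "tzrylnfab" -> "bafnlyrzt"
  probe: "dbgnwlyjfrhn" -> "sqvclanyugwc" -> "cwguynalcvqs"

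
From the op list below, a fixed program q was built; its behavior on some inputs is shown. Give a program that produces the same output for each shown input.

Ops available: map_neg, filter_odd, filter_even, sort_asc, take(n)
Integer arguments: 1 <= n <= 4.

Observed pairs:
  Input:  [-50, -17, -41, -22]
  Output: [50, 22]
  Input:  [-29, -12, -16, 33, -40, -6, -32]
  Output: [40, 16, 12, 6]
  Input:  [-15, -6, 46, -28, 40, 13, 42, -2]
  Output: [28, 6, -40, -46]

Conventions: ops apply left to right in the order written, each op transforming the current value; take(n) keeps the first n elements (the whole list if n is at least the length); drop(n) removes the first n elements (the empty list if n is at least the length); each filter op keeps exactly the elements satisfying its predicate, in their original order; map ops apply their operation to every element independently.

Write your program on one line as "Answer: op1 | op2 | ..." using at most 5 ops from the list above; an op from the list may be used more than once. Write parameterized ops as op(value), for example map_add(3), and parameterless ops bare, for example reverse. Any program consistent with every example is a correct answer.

filter_even | take(4) | sort_asc | map_neg

Check, running the answer program on each example:
  [-50, -17, -41, -22] -> [-50, -22] -> [-50, -22] -> [-50, -22] -> [50, 22]
  [-29, -12, -16, 33, -40, -6, -32] -> [-12, -16, -40, -6, -32] -> [-12, -16, -40, -6] -> [-40, -16, -12, -6] -> [40, 16, 12, 6]
  [-15, -6, 46, -28, 40, 13, 42, -2] -> [-6, 46, -28, 40, 42, -2] -> [-6, 46, -28, 40] -> [-28, -6, 40, 46] -> [28, 6, -40, -46]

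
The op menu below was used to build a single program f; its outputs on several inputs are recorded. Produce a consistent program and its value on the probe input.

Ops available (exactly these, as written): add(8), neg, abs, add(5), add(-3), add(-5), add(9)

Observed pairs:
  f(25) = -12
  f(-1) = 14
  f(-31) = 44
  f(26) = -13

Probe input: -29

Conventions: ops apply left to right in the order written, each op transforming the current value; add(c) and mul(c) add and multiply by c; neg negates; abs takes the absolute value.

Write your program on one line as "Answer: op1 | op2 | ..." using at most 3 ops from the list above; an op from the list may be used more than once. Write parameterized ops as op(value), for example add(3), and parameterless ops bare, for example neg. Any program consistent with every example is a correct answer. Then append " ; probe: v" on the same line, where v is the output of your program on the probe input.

neg | add(5) | add(8) ; probe: 42

Check, running the answer program on each example:
  25 -> -25 -> -20 -> -12
  -1 -> 1 -> 6 -> 14
  -31 -> 31 -> 36 -> 44
  26 -> -26 -> -21 -> -13
  probe: -29 -> 29 -> 34 -> 42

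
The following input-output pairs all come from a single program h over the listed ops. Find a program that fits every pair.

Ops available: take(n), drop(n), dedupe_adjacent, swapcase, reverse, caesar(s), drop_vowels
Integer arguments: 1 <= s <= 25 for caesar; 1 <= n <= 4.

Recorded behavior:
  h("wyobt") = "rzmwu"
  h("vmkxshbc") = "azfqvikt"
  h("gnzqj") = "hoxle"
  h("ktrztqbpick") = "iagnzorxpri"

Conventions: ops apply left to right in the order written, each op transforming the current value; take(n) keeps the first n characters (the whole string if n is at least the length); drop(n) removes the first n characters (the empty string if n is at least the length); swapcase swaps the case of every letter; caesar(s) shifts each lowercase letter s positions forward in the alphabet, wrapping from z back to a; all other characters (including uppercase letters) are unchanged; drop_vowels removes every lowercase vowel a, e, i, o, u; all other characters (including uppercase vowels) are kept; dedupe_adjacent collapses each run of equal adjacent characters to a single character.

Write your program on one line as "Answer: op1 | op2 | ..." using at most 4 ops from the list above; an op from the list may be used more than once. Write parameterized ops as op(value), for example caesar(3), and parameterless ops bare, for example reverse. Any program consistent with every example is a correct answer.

reverse | caesar(15) | caesar(9)

Check, running the answer program on each example:
  "wyobt" -> "tboyw" -> "iqdnl" -> "rzmwu"
  "vmkxshbc" -> "cbhsxkmv" -> "rqwhmzbk" -> "azfqvikt"
  "gnzqj" -> "jqzng" -> "yfocv" -> "hoxle"
  "ktrztqbpick" -> "kcipbqtzrtk" -> "zrxeqfiogiz" -> "iagnzorxpri"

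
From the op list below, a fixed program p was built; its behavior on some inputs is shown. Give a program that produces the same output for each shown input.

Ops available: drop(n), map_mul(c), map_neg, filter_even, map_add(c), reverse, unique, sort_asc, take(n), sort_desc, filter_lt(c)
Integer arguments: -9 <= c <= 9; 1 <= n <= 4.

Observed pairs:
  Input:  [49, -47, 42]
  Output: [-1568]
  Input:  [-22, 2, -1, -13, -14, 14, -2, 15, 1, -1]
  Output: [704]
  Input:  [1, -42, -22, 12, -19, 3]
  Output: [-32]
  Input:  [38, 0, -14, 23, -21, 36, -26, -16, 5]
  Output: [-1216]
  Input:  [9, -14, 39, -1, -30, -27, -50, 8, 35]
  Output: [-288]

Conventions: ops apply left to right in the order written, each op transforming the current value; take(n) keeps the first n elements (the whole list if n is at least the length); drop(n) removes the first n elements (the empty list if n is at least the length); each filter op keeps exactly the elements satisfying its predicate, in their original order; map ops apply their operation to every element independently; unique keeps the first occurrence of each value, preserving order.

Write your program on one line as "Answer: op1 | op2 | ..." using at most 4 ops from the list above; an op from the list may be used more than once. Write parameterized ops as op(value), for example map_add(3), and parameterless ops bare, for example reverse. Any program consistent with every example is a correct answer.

map_neg | map_mul(-8) | take(1) | map_mul(-4)

Check, running the answer program on each example:
  [49, -47, 42] -> [-49, 47, -42] -> [392, -376, 336] -> [392] -> [-1568]
  [-22, 2, -1, -13, -14, 14, -2, 15, 1, -1] -> [22, -2, 1, 13, 14, -14, 2, -15, -1, 1] -> [-176, 16, -8, -104, -112, 112, -16, 120, 8, -8] -> [-176] -> [704]
  [1, -42, -22, 12, -19, 3] -> [-1, 42, 22, -12, 19, -3] -> [8, -336, -176, 96, -152, 24] -> [8] -> [-32]
  [38, 0, -14, 23, -21, 36, -26, -16, 5] -> [-38, 0, 14, -23, 21, -36, 26, 16, -5] -> [304, 0, -112, 184, -168, 288, -208, -128, 40] -> [304] -> [-1216]
  [9, -14, 39, -1, -30, -27, -50, 8, 35] -> [-9, 14, -39, 1, 30, 27, 50, -8, -35] -> [72, -112, 312, -8, -240, -216, -400, 64, 280] -> [72] -> [-288]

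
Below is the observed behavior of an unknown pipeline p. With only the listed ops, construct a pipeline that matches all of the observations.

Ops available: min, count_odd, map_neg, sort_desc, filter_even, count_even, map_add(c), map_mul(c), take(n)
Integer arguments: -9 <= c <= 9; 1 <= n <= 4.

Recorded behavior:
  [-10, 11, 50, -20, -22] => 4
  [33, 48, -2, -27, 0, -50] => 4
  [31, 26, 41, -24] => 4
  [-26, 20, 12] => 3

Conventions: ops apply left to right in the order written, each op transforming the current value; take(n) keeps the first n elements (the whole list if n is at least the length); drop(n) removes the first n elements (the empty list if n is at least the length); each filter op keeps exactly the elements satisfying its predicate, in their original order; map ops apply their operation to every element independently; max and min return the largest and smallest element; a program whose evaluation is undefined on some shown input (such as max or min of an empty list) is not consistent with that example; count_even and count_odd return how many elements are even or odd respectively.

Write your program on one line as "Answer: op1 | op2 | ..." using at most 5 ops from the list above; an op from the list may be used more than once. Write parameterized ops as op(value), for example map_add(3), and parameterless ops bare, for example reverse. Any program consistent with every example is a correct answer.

sort_desc | map_mul(4) | take(4) | map_neg | count_even

Check, running the answer program on each example:
  [-10, 11, 50, -20, -22] -> [50, 11, -10, -20, -22] -> [200, 44, -40, -80, -88] -> [200, 44, -40, -80] -> [-200, -44, 40, 80] -> 4
  [33, 48, -2, -27, 0, -50] -> [48, 33, 0, -2, -27, -50] -> [192, 132, 0, -8, -108, -200] -> [192, 132, 0, -8] -> [-192, -132, 0, 8] -> 4
  [31, 26, 41, -24] -> [41, 31, 26, -24] -> [164, 124, 104, -96] -> [164, 124, 104, -96] -> [-164, -124, -104, 96] -> 4
  [-26, 20, 12] -> [20, 12, -26] -> [80, 48, -104] -> [80, 48, -104] -> [-80, -48, 104] -> 3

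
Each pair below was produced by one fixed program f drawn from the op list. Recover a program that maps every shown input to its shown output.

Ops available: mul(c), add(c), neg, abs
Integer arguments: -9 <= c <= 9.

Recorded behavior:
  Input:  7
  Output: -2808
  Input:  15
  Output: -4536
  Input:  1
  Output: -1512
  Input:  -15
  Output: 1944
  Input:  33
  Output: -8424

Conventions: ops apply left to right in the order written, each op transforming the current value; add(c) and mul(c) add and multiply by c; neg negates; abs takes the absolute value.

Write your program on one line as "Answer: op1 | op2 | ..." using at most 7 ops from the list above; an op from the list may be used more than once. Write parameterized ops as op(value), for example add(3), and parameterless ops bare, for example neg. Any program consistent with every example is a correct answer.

neg | add(-6) | mul(-4) | mul(9) | mul(6) | neg

Check, running the answer program on each example:
  7 -> -7 -> -13 -> 52 -> 468 -> 2808 -> -2808
  15 -> -15 -> -21 -> 84 -> 756 -> 4536 -> -4536
  1 -> -1 -> -7 -> 28 -> 252 -> 1512 -> -1512
  -15 -> 15 -> 9 -> -36 -> -324 -> -1944 -> 1944
  33 -> -33 -> -39 -> 156 -> 1404 -> 8424 -> -8424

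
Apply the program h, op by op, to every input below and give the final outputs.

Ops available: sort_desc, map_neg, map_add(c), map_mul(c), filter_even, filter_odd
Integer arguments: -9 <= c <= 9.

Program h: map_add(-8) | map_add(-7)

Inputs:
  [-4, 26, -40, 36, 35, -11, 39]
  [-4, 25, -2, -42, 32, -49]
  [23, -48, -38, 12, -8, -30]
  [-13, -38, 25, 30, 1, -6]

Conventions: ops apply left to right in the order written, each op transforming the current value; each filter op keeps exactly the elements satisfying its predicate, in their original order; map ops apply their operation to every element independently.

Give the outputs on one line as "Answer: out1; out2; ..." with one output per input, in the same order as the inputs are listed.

Execution, op by op:
  [-4, 26, -40, 36, 35, -11, 39] -> [-12, 18, -48, 28, 27, -19, 31] -> [-19, 11, -55, 21, 20, -26, 24]
  [-4, 25, -2, -42, 32, -49] -> [-12, 17, -10, -50, 24, -57] -> [-19, 10, -17, -57, 17, -64]
  [23, -48, -38, 12, -8, -30] -> [15, -56, -46, 4, -16, -38] -> [8, -63, -53, -3, -23, -45]
  [-13, -38, 25, 30, 1, -6] -> [-21, -46, 17, 22, -7, -14] -> [-28, -53, 10, 15, -14, -21]

[-19, 11, -55, 21, 20, -26, 24]; [-19, 10, -17, -57, 17, -64]; [8, -63, -53, -3, -23, -45]; [-28, -53, 10, 15, -14, -21]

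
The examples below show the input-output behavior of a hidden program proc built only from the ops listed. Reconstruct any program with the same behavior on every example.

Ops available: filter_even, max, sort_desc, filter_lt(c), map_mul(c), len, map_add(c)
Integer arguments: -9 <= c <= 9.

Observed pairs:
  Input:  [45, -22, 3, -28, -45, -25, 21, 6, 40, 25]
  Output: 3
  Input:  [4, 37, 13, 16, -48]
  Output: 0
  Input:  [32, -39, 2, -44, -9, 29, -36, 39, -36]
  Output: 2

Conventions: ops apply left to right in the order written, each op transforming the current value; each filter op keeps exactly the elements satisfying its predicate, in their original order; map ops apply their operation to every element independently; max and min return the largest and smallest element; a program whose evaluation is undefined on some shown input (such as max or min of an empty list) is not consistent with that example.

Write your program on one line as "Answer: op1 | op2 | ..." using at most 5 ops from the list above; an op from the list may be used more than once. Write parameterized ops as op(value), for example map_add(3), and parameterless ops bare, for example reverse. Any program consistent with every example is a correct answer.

map_add(-3) | filter_even | filter_lt(9) | len

Check, running the answer program on each example:
  [45, -22, 3, -28, -45, -25, 21, 6, 40, 25] -> [42, -25, 0, -31, -48, -28, 18, 3, 37, 22] -> [42, 0, -48, -28, 18, 22] -> [0, -48, -28] -> 3
  [4, 37, 13, 16, -48] -> [1, 34, 10, 13, -51] -> [34, 10] -> [] -> 0
  [32, -39, 2, -44, -9, 29, -36, 39, -36] -> [29, -42, -1, -47, -12, 26, -39, 36, -39] -> [-42, -12, 26, 36] -> [-42, -12] -> 2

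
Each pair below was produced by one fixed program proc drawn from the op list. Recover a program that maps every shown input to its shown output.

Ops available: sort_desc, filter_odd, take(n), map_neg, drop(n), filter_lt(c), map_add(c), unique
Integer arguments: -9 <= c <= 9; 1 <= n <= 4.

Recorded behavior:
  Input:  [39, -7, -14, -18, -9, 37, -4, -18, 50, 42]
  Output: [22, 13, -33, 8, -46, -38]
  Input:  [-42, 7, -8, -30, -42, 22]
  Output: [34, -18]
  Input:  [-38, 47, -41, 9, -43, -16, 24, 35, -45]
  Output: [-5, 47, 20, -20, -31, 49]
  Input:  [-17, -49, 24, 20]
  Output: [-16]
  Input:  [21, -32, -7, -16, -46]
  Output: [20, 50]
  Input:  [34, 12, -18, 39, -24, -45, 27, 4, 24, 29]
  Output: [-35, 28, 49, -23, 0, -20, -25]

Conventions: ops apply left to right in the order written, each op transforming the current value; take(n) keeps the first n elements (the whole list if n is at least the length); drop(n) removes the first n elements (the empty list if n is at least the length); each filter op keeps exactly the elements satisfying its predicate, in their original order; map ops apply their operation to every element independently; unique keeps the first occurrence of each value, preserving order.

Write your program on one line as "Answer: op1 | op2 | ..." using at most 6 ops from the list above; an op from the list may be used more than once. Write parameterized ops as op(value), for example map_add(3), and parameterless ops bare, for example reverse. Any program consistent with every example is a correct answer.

map_add(2) | map_neg | unique | map_add(6) | drop(3)

Check, running the answer program on each example:
  [39, -7, -14, -18, -9, 37, -4, -18, 50, 42] -> [41, -5, -12, -16, -7, 39, -2, -16, 52, 44] -> [-41, 5, 12, 16, 7, -39, 2, 16, -52, -44] -> [-41, 5, 12, 16, 7, -39, 2, -52, -44] -> [-35, 11, 18, 22, 13, -33, 8, -46, -38] -> [22, 13, -33, 8, -46, -38]
  [-42, 7, -8, -30, -42, 22] -> [-40, 9, -6, -28, -40, 24] -> [40, -9, 6, 28, 40, -24] -> [40, -9, 6, 28, -24] -> [46, -3, 12, 34, -18] -> [34, -18]
  [-38, 47, -41, 9, -43, -16, 24, 35, -45] -> [-36, 49, -39, 11, -41, -14, 26, 37, -43] -> [36, -49, 39, -11, 41, 14, -26, -37, 43] -> [36, -49, 39, -11, 41, 14, -26, -37, 43] -> [42, -43, 45, -5, 47, 20, -20, -31, 49] -> [-5, 47, 20, -20, -31, 49]
  [-17, -49, 24, 20] -> [-15, -47, 26, 22] -> [15, 47, -26, -22] -> [15, 47, -26, -22] -> [21, 53, -20, -16] -> [-16]
  [21, -32, -7, -16, -46] -> [23, -30, -5, -14, -44] -> [-23, 30, 5, 14, 44] -> [-23, 30, 5, 14, 44] -> [-17, 36, 11, 20, 50] -> [20, 50]
  [34, 12, -18, 39, -24, -45, 27, 4, 24, 29] -> [36, 14, -16, 41, -22, -43, 29, 6, 26, 31] -> [-36, -14, 16, -41, 22, 43, -29, -6, -26, -31] -> [-36, -14, 16, -41, 22, 43, -29, -6, -26, -31] -> [-30, -8, 22, -35, 28, 49, -23, 0, -20, -25] -> [-35, 28, 49, -23, 0, -20, -25]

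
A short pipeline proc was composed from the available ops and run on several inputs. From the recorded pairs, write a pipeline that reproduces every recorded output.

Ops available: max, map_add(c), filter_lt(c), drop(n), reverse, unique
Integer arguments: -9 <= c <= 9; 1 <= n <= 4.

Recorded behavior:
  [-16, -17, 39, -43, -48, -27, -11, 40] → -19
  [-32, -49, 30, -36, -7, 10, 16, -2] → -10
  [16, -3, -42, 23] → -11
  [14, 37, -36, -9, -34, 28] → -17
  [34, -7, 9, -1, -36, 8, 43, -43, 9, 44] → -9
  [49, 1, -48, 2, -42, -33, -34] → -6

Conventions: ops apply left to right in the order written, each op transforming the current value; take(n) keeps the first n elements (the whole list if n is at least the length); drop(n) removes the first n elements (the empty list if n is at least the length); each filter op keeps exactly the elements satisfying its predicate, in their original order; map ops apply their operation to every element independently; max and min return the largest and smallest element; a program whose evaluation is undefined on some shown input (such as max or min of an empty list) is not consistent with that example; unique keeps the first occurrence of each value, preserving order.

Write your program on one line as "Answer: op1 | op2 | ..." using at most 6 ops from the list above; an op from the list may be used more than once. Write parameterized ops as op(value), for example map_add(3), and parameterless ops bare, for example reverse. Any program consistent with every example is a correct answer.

map_add(-4) | map_add(-4) | unique | filter_lt(-2) | max

Check, running the answer program on each example:
  [-16, -17, 39, -43, -48, -27, -11, 40] -> [-20, -21, 35, -47, -52, -31, -15, 36] -> [-24, -25, 31, -51, -56, -35, -19, 32] -> [-24, -25, 31, -51, -56, -35, -19, 32] -> [-24, -25, -51, -56, -35, -19] -> -19
  [-32, -49, 30, -36, -7, 10, 16, -2] -> [-36, -53, 26, -40, -11, 6, 12, -6] -> [-40, -57, 22, -44, -15, 2, 8, -10] -> [-40, -57, 22, -44, -15, 2, 8, -10] -> [-40, -57, -44, -15, -10] -> -10
  [16, -3, -42, 23] -> [12, -7, -46, 19] -> [8, -11, -50, 15] -> [8, -11, -50, 15] -> [-11, -50] -> -11
  [14, 37, -36, -9, -34, 28] -> [10, 33, -40, -13, -38, 24] -> [6, 29, -44, -17, -42, 20] -> [6, 29, -44, -17, -42, 20] -> [-44, -17, -42] -> -17
  [34, -7, 9, -1, -36, 8, 43, -43, 9, 44] -> [30, -11, 5, -5, -40, 4, 39, -47, 5, 40] -> [26, -15, 1, -9, -44, 0, 35, -51, 1, 36] -> [26, -15, 1, -9, -44, 0, 35, -51, 36] -> [-15, -9, -44, -51] -> -9
  [49, 1, -48, 2, -42, -33, -34] -> [45, -3, -52, -2, -46, -37, -38] -> [41, -7, -56, -6, -50, -41, -42] -> [41, -7, -56, -6, -50, -41, -42] -> [-7, -56, -6, -50, -41, -42] -> -6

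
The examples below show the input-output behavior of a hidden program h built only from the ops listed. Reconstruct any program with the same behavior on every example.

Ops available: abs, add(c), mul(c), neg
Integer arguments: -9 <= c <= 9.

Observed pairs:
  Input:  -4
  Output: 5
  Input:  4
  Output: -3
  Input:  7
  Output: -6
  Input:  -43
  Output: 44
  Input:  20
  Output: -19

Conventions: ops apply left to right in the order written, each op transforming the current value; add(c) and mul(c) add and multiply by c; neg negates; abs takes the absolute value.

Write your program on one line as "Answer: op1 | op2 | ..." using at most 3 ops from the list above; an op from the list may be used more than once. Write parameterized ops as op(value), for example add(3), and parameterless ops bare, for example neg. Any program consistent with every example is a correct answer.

add(-1) | neg

Check, running the answer program on each example:
  -4 -> -5 -> 5
  4 -> 3 -> -3
  7 -> 6 -> -6
  -43 -> -44 -> 44
  20 -> 19 -> -19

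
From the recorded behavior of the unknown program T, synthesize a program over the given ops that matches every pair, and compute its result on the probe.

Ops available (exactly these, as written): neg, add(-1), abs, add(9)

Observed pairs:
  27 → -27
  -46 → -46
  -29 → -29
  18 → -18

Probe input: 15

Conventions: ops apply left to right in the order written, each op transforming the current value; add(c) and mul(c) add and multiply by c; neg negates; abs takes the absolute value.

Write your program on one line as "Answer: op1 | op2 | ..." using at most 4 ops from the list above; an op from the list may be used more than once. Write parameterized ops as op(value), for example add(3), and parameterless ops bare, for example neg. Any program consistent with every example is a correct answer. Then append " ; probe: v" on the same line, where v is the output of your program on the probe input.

neg | abs | neg ; probe: -15

Check, running the answer program on each example:
  27 -> -27 -> 27 -> -27
  -46 -> 46 -> 46 -> -46
  -29 -> 29 -> 29 -> -29
  18 -> -18 -> 18 -> -18
  probe: 15 -> -15 -> 15 -> -15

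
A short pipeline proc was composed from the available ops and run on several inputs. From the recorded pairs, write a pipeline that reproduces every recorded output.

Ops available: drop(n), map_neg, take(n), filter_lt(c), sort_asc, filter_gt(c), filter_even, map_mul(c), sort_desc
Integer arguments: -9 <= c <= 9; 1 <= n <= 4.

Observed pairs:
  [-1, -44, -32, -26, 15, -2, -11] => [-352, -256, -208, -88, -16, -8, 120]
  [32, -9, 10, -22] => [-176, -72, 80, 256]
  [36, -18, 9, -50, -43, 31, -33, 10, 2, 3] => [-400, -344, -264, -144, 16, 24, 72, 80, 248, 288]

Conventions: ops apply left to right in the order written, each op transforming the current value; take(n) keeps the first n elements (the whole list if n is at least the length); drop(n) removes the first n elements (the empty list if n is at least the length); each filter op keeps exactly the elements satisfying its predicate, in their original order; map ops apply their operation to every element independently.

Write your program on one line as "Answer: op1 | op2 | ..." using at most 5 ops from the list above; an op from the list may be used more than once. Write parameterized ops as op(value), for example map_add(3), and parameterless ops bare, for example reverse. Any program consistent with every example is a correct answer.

map_mul(-8) | sort_asc | map_neg | sort_asc

Check, running the answer program on each example:
  [-1, -44, -32, -26, 15, -2, -11] -> [8, 352, 256, 208, -120, 16, 88] -> [-120, 8, 16, 88, 208, 256, 352] -> [120, -8, -16, -88, -208, -256, -352] -> [-352, -256, -208, -88, -16, -8, 120]
  [32, -9, 10, -22] -> [-256, 72, -80, 176] -> [-256, -80, 72, 176] -> [256, 80, -72, -176] -> [-176, -72, 80, 256]
  [36, -18, 9, -50, -43, 31, -33, 10, 2, 3] -> [-288, 144, -72, 400, 344, -248, 264, -80, -16, -24] -> [-288, -248, -80, -72, -24, -16, 144, 264, 344, 400] -> [288, 248, 80, 72, 24, 16, -144, -264, -344, -400] -> [-400, -344, -264, -144, 16, 24, 72, 80, 248, 288]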